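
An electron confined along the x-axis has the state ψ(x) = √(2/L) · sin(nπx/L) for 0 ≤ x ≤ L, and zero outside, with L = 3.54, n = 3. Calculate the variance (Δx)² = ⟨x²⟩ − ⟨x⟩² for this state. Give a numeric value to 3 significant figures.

Compute ⟨x⟩ and ⟨x²⟩ separately, then (Δx)² = ⟨x²⟩ − ⟨x⟩².
With sin²θ = (1 − cos2θ)/2 on 0 ≤ x ≤ L: ∫sin²(nπx/L) dx = L/2, ∫x·sin²(nπx/L) dx = L²/4, ∫x²·sin²(nπx/L) dx = L³·(1/6 − 1/(4n²π²)); higher powers xᵏ the same way, integrating xᵏ·cos(2nπx/L) by parts.
⟨x⟩ = 1.7700 and ⟨x²⟩ = 4.1067.
(Δx)² = 4.1067 − (1.7700)² = 0.97376.

0.974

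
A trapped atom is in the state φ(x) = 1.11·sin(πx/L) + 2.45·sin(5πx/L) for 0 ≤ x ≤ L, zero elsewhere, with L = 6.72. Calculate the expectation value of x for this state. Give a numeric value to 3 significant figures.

3.36

⟨x⟩ = ∫ x·|φ|² dx / ∫|φ|² dx (integrals over the domain).
On 0 ≤ x ≤ L (j ≠ l): ∫sin²(jπx/L) dx = L/2, ∫sin(jπx/L)·sin(lπx/L) dx = 0; diagonal moments ∫x·sin²(jπx/L) dx = L²/4, ∫x²·sin²(jπx/L) dx = L³·(1/6 − 1/(4j²π²)); cross terms ∫x·sin(jπx/L)·sin(lπx/L) dx = 0 for j + l even and −4jlL²/(π²(j² − l²)²) for j + l odd, ∫x²·sin(jπx/L)·sin(lπx/L) dx = (−1)^(j+l)·4jlL³/(π²(j² − l²)²); higher powers the same way via product-to-sum and parts.
State is unnormalized: ∫|φ|² dx = 24.308, and ∫φ*·x·φ dx = 81.676, so ⟨x⟩ = 81.676 / 24.308.
⟨x⟩ = 3.3600.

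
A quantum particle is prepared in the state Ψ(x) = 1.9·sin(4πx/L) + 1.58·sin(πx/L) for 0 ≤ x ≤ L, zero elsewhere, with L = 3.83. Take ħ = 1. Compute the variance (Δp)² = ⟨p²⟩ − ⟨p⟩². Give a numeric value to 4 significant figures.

Compute ⟨p⟩ and ⟨p²⟩ separately; (Δp)² = ⟨p²⟩ − ⟨p⟩².
d²/dx² sin(jπx/L) = −(jπ/L)²·sin(jπx/L); on 0 ≤ x ≤ L, ∫sin²(jπx/L) dx = L/2 and ∫sin(jπx/L)·sin(lπx/L) dx = 0 for j ≠ l, so only diagonal terms survive in ∫|Ψ|² and ∫Ψ·Ψ″; ∫Ψ·Ψ′ dx = [Ψ²/2] between the walls = 0.
Normalization: ∫|Ψ|² dx = 11.694.
⟨p⟩ = 0.0000 and ⟨p²⟩ = 6.6393.
(Δp)² = 6.6393 − (0.0000)² = 6.6393.

6.639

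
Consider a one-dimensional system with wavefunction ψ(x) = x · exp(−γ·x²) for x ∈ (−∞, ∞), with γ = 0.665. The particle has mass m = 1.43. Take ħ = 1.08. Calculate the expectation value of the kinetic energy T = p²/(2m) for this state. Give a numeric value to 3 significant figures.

0.814

T = −(ħ²/2m) d²/dx², so ⟨T⟩ = −(ħ²/2m) ∫ ψ*·ψ'' dx / ∫|ψ|² dx; with m = 1.43.
Expand each integrand as polynomial × e^(−2γx²) and use ∫x^(2j)·e^(−2γx²) dx = (2j−1)!!/(4γ)^j · √(π/(2γ)), odd powers → 0; here √(π/(2γ)) = 1.5369. Differentiate with the product rule, d/dx e^(−γx²) = −2γx·e^(−γx²).
State is unnormalized: ∫|ψ|² dx = 0.57779, and ∫ψ*·(−ħ²/2m · ψ'') dx = 0.47010, so ⟨T⟩ = 0.47010 / 0.57779.
⟨T⟩ = 0.81363.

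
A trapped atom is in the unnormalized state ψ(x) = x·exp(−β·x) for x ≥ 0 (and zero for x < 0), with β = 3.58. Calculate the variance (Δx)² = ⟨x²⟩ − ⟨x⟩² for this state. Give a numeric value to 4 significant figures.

0.05852

Compute ⟨x⟩ and ⟨x²⟩ separately, then (Δx)² = ⟨x²⟩ − ⟨x⟩².
Every integrand reduces to terms xʲ·e^(−2βx) on [0, ∞); use ∫₀^∞ xʲ·e^(−2βx) dx = j!/(2β)^(j+1).
Normalization: ∫|ψ|² dx = 0.0054487.
⟨x⟩ = 0.41899 and ⟨x²⟩ = 0.23408.
(Δx)² = 0.23408 − (0.41899)² = 0.058519.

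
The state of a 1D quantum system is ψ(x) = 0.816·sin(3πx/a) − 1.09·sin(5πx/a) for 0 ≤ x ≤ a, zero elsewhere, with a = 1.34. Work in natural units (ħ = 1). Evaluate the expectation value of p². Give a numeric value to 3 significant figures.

p² ψ = −ħ² d²ψ/dx²; ⟨p²⟩ = −ħ² ∫ ψ*·ψ'' dx / ∫|ψ|² dx.
d²/dx² sin(jπx/a) = −(jπ/a)²·sin(jπx/a); on 0 ≤ x ≤ a, ∫sin²(jπx/a) dx = a/2 and ∫sin(jπx/a)·sin(lπx/a) dx = 0 for j ≠ l, so only diagonal terms survive in ∫|ψ|² and ∫ψ·ψ″; ∫ψ·ψ′ dx = [ψ²/2] between the walls = 0.
State is unnormalized: ∫|ψ|² dx = 1.2422, and ∫ψ*·(−ħ² ψ'') dx = 131.45, so ⟨p²⟩ = 131.45 / 1.2422.
⟨p²⟩ = 105.83.

106.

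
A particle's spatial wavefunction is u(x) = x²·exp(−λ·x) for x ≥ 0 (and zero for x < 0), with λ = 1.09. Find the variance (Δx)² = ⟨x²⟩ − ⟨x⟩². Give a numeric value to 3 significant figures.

1.05

Compute ⟨x⟩ and ⟨x²⟩ separately, then (Δx)² = ⟨x²⟩ − ⟨x⟩².
Every integrand reduces to terms xʲ·e^(−2λx) on [0, ∞); use ∫₀^∞ xʲ·e^(−2λx) dx = j!/(2λ)^(j+1).
Normalization: ∫|u|² dx = 0.48745.
⟨x⟩ = 2.2936 and ⟨x²⟩ = 6.3126.
(Δx)² = 6.3126 − (2.2936)² = 1.0521.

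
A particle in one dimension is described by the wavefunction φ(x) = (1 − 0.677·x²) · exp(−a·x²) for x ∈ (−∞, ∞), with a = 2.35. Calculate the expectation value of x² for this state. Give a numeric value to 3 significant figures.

0.0788

⟨x²⟩ = ∫ x²·|φ|² dx / ∫|φ|² dx (integrals over the domain).
Expand each integrand as polynomial × e^(−2ax²) and use ∫x^(2j)·e^(−2ax²) dx = (2j−1)!!/(4a)^j · √(π/(2a)), odd powers → 0; here √(π/(2a)) = 0.81757.
State is unnormalized: ∫|φ|² dx = 0.71253, and ∫φ*·x²·φ dx = 0.056158, so ⟨x²⟩ = 0.056158 / 0.71253.
⟨x²⟩ = 0.078816.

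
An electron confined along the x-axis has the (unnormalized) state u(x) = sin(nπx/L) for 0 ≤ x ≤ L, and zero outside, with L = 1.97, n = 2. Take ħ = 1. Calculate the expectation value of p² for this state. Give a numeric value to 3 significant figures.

p² u = −ħ² d²u/dx²; ⟨p²⟩ = −ħ² ∫ u*·u'' dx / ∫|u|² dx.
d/dx sin(nπx/L) = (nπ/L)·cos(nπx/L) and d²/dx² sin(nπx/L) = −(nπ/L)²·sin(nπx/L); on 0 ≤ x ≤ L, ∫sin²(nπx/L) dx = L/2 and ∫sin(nπx/L)·cos(nπx/L) dx = 0.
State is unnormalized: ∫|u|² dx = 0.98500, and ∫u*·(−ħ² u'') dx = 10.020, so ⟨p²⟩ = 10.020 / 0.98500.
⟨p²⟩ = 10.172.

10.2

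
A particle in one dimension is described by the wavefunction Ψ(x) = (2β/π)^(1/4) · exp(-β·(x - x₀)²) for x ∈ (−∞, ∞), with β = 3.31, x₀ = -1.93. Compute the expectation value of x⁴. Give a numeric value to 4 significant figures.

⟨x⁴⟩ = ∫ x⁴·|Ψ|² dx (integrals over the domain).
Gaussian moments (u = x − x₀): ∫u^(2j)·e^(−2βu²) du = (2j−1)!!/(4β)^j · √(π/(2β)), odd powers integrate to 0; here √(π/(2β)) = 0.68888.
⟨x⁴⟩ = 15.580.

15.58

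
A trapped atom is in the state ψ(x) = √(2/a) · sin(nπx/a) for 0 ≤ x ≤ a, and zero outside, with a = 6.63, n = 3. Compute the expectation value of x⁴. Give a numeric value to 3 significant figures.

365.

⟨x⁴⟩ = ∫ x⁴·|ψ|² dx (integrals over the domain).
With sin²θ = (1 − cos2θ)/2 on 0 ≤ x ≤ a: ∫sin²(nπx/a) dx = a/2, ∫x·sin²(nπx/a) dx = a²/4, ∫x²·sin²(nπx/a) dx = a³·(1/6 − 1/(4n²π²)); higher powers xᵏ the same way, integrating xᵏ·cos(2nπx/a) by parts.
⟨x⁴⟩ = 365.06.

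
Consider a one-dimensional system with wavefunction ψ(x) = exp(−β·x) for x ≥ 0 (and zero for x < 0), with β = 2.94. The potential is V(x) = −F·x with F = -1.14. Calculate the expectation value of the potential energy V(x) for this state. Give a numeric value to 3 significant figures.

0.194

⟨V⟩ = ∫ V(x)·|ψ|² dx / ∫|ψ|² dx.
Every integrand reduces to terms xʲ·e^(−2βx) on [0, ∞); use ∫₀^∞ xʲ·e^(−2βx) dx = j!/(2β)^(j+1).
State is unnormalized: ∫|ψ|² dx = 0.17007, and ∫ψ*·V(x)·ψ dx = 0.032972, so ⟨V⟩ = 0.032972 / 0.17007.
⟨V⟩ = 0.19388.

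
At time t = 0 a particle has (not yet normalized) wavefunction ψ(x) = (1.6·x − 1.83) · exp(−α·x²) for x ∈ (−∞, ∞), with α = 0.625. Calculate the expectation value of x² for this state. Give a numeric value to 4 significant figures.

0.5873

⟨x²⟩ = ∫ x²·|ψ|² dx / ∫|ψ|² dx (integrals over the domain).
Expand each integrand as polynomial × e^(−2αx²) and use ∫x^(2j)·e^(−2αx²) dx = (2j−1)!!/(4α)^j · √(π/(2α)), odd powers → 0; here √(π/(2α)) = 1.5853.
State is unnormalized: ∫|ψ|² dx = 6.9325, and ∫ψ*·x²·ψ dx = 4.0717, so ⟨x²⟩ = 4.0717 / 6.9325.
⟨x²⟩ = 0.58734.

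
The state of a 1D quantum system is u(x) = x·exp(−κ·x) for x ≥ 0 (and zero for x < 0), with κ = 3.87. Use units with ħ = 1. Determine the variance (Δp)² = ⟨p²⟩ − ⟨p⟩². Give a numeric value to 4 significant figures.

Compute ⟨p⟩ and ⟨p²⟩ separately; (Δp)² = ⟨p²⟩ − ⟨p⟩².
Differentiate x·exp(−κ·x) with the product rule; every integrand then reduces to terms xʲ·e^(−2κx) on [0, ∞), with ∫₀^∞ xʲ·e^(−2κx) dx = j!/(2κ)^(j+1).
Normalization: ∫|u|² dx = 0.0043133.
⟨p⟩ = 0.0000 and ⟨p²⟩ = 14.977.
(Δp)² = 14.977 − (0.0000)² = 14.977.

14.98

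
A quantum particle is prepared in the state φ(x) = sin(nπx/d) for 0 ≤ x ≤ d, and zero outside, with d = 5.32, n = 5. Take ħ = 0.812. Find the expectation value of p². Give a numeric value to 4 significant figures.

p² φ = −ħ² d²φ/dx²; ⟨p²⟩ = −ħ² ∫ φ*·φ'' dx / ∫|φ|² dx.
d/dx sin(nπx/d) = (nπ/d)·cos(nπx/d) and d²/dx² sin(nπx/d) = −(nπ/d)²·sin(nπx/d); on 0 ≤ x ≤ d, ∫sin²(nπx/d) dx = d/2 and ∫sin(nπx/d)·cos(nπx/d) dx = 0.
State is unnormalized: ∫|φ|² dx = 2.6600, and ∫φ*·(−ħ² φ'') dx = 15.290, so ⟨p²⟩ = 15.290 / 2.6600.
⟨p²⟩ = 5.7482.

5.748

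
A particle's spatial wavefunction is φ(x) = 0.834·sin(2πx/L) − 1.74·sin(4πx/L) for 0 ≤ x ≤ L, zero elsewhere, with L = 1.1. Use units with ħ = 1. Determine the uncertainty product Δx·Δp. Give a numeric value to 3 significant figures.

Δx = √(⟨x²⟩−⟨x⟩²), Δp = √(⟨p²⟩−⟨p⟩²).
On 0 ≤ x ≤ L (j ≠ l): ∫sin²(jπx/L) dx = L/2, ∫sin(jπx/L)·sin(lπx/L) dx = 0; diagonal moments ∫x·sin²(jπx/L) dx = L²/4, ∫x²·sin²(jπx/L) dx = L³·(1/6 − 1/(4j²π²)); cross terms ∫x·sin(jπx/L)·sin(lπx/L) dx = 0 for j + l even and −4jlL²/(π²(j² − l²)²) for j + l odd, ∫x²·sin(jπx/L)·sin(lπx/L) dx = (−1)^(j+l)·4jlL³/(π²(j² − l²)²); higher powers the same way via product-to-sum and parts. d²/dx² sin(jπx/L) = −(jπ/L)²·sin(jπx/L); on 0 ≤ x ≤ L, ∫sin²(jπx/L) dx = L/2 and ∫sin(jπx/L)·sin(lπx/L) dx = 0 for j ≠ l, so only diagonal terms survive in ∫|φ|² and ∫φ·φ″; ∫φ·φ′ dx = [φ²/2] between the walls = 0.
Normalization: ∫|φ|² dx = 2.0477.
⟨x⟩ = 0.55000, ⟨x²⟩ = 0.35488 ⇒ Δx = 0.22887.
⟨p⟩ = 0.0000, ⟨p²⟩ = 112.22 ⇒ Δp = 10.593.
Δx·Δp = 2.4245.

2.42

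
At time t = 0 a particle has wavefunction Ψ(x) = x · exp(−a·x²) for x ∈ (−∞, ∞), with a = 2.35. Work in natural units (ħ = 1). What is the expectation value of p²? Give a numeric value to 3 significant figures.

7.05

p² Ψ = −ħ² d²Ψ/dx²; ⟨p²⟩ = −ħ² ∫ Ψ*·Ψ'' dx / ∫|Ψ|² dx.
Expand each integrand as polynomial × e^(−2ax²) and use ∫x^(2j)·e^(−2ax²) dx = (2j−1)!!/(4a)^j · √(π/(2a)), odd powers → 0; here √(π/(2a)) = 0.81757. Differentiate with the product rule, d/dx e^(−ax²) = −2ax·e^(−ax²).
State is unnormalized: ∫|Ψ|² dx = 0.086976, and ∫Ψ*·(−ħ² Ψ'') dx = 0.61318, so ⟨p²⟩ = 0.61318 / 0.086976.
⟨p²⟩ = 7.0500.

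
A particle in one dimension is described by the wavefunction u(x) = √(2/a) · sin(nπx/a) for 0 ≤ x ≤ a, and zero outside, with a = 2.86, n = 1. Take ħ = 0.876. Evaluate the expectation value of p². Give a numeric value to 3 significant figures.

p² u = −ħ² d²u/dx²; ⟨p²⟩ = −ħ² ∫ u*·u'' dx.
d/dx sin(nπx/a) = (nπ/a)·cos(nπx/a) and d²/dx² sin(nπx/a) = −(nπ/a)²·sin(nπx/a); on 0 ≤ x ≤ a, ∫sin²(nπx/a) dx = a/2 and ∫sin(nπx/a)·cos(nπx/a) dx = 0.
⟨p²⟩ = 0.92593.

0.926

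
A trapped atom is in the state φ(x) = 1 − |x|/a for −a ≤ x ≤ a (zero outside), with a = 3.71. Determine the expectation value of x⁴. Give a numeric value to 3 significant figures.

5.41

⟨x⁴⟩ = ∫ x⁴·|φ|² dx / ∫|φ|² dx (integrals over the domain).
φ is even, so ∫ over [−a, a] = 2∫₀ᵃ with φ = 1 − x/a there: ∫₀ᵃ (1 − x/a)² dx = a/3, ∫₀ᵃ x²(1 − x/a)² dx = a³/30, ∫₀ᵃ x⁴(1 − x/a)² dx = a⁵/105.
State is unnormalized: ∫|φ|² dx = 2.4733, and ∫φ*·x⁴·φ dx = 13.388, so ⟨x⁴⟩ = 13.388 / 2.4733.
⟨x⁴⟩ = 5.4129.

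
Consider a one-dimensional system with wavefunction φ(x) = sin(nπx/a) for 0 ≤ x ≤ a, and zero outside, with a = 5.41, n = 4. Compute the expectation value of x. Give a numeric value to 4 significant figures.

⟨x⟩ = ∫ x·|φ|² dx / ∫|φ|² dx (integrals over the domain).
With sin²θ = (1 − cos2θ)/2 on 0 ≤ x ≤ a: ∫sin²(nπx/a) dx = a/2, ∫x·sin²(nπx/a) dx = a²/4, ∫x²·sin²(nπx/a) dx = a³·(1/6 − 1/(4n²π²)); higher powers xᵏ the same way, integrating xᵏ·cos(2nπx/a) by parts.
State is unnormalized: ∫|φ|² dx = 2.7050, and ∫φ*·x·φ dx = 7.3170, so ⟨x⟩ = 7.3170 / 2.7050.
⟨x⟩ = 2.7050.

2.705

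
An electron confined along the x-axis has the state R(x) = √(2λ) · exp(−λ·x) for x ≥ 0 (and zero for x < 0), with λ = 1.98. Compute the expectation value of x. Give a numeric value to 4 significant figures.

⟨x⟩ = ∫ x·|R|² dx (integrals over the domain).
Every integrand reduces to terms xʲ·e^(−2λx) on [0, ∞); use ∫₀^∞ xʲ·e^(−2λx) dx = j!/(2λ)^(j+1).
⟨x⟩ = 0.25253.

0.2525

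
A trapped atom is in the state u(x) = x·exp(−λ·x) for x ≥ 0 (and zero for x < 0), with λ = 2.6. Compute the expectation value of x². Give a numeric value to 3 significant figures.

⟨x²⟩ = ∫ x²·|u|² dx / ∫|u|² dx (integrals over the domain).
Every integrand reduces to terms xʲ·e^(−2λx) on [0, ∞); use ∫₀^∞ xʲ·e^(−2λx) dx = j!/(2λ)^(j+1).
State is unnormalized: ∫|u|² dx = 0.014224, and ∫u*·x²·u dx = 0.0063124, so ⟨x²⟩ = 0.0063124 / 0.014224.
⟨x²⟩ = 0.44379.

0.444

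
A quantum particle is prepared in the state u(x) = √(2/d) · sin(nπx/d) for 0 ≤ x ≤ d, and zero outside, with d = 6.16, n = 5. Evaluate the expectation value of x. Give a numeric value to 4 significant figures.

3.080

⟨x⟩ = ∫ x·|u|² dx (integrals over the domain).
With sin²θ = (1 − cos2θ)/2 on 0 ≤ x ≤ d: ∫sin²(nπx/d) dx = d/2, ∫x·sin²(nπx/d) dx = d²/4, ∫x²·sin²(nπx/d) dx = d³·(1/6 − 1/(4n²π²)); higher powers xᵏ the same way, integrating xᵏ·cos(2nπx/d) by parts.
⟨x⟩ = 3.0800.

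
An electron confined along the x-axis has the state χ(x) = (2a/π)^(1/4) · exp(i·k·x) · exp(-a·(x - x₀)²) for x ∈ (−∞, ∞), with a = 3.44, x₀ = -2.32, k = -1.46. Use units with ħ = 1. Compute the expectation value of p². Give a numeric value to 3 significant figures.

5.57

p² χ = −ħ² d²χ/dx²; ⟨p²⟩ = −ħ² ∫ χ*·χ'' dx.
Gaussian moments (u = x − x₀): ∫u^(2j)·e^(−2au²) du = (2j−1)!!/(4a)^j · √(π/(2a)), odd powers integrate to 0; here √(π/(2a)) = 0.67574. Derivatives: χ′ = (ik − 2au)·χ, χ″ = ((ik − 2au)² − 2a)·χ; the odd-in-u pieces drop out.
⟨p²⟩ = 5.5716.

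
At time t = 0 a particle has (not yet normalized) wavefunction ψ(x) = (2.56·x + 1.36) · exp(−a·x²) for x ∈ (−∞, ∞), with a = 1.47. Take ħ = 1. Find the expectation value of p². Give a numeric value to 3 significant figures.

2.58

p² ψ = −ħ² d²ψ/dx²; ⟨p²⟩ = −ħ² ∫ ψ*·ψ'' dx / ∫|ψ|² dx.
Expand each integrand as polynomial × e^(−2ax²) and use ∫x^(2j)·e^(−2ax²) dx = (2j−1)!!/(4a)^j · √(π/(2a)), odd powers → 0; here √(π/(2a)) = 1.0337. Differentiate with the product rule, d/dx e^(−ax²) = −2ax·e^(−ax²).
State is unnormalized: ∫|ψ|² dx = 3.0641, and ∫ψ*·(−ħ² ψ'') dx = 7.8915, so ⟨p²⟩ = 7.8915 / 3.0641.
⟨p²⟩ = 2.5755.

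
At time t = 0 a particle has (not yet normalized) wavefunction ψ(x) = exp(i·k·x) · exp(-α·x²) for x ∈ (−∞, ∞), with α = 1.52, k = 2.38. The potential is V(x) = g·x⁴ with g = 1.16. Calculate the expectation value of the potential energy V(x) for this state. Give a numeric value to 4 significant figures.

0.09414

⟨V⟩ = ∫ V(x)·|ψ|² dx / ∫|ψ|² dx.
Gaussian moments: ∫x^(2j)·e^(−2αx²) dx = (2j−1)!!/(4α)^j · √(π/(2α)), odd powers integrate to 0; here √(π/(2α)) = 1.0166.
State is unnormalized: ∫|ψ|² dx = 1.0166, and ∫ψ*·V(x)·ψ dx = 0.095700, so ⟨V⟩ = 0.095700 / 1.0166.
⟨V⟩ = 0.094140.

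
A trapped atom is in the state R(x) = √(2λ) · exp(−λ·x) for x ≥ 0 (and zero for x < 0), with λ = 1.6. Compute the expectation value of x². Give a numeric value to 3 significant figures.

0.195

⟨x²⟩ = ∫ x²·|R|² dx (integrals over the domain).
Every integrand reduces to terms xʲ·e^(−2λx) on [0, ∞); use ∫₀^∞ xʲ·e^(−2λx) dx = j!/(2λ)^(j+1).
⟨x²⟩ = 0.19531.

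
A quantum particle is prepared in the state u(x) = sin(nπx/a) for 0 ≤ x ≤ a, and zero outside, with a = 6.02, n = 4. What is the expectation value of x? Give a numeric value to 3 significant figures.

3.01

⟨x⟩ = ∫ x·|u|² dx / ∫|u|² dx (integrals over the domain).
With sin²θ = (1 − cos2θ)/2 on 0 ≤ x ≤ a: ∫sin²(nπx/a) dx = a/2, ∫x·sin²(nπx/a) dx = a²/4, ∫x²·sin²(nπx/a) dx = a³·(1/6 − 1/(4n²π²)); higher powers xᵏ the same way, integrating xᵏ·cos(2nπx/a) by parts.
State is unnormalized: ∫|u|² dx = 3.0100, and ∫u*·x·u dx = 9.0601, so ⟨x⟩ = 9.0601 / 3.0100.
⟨x⟩ = 3.0100.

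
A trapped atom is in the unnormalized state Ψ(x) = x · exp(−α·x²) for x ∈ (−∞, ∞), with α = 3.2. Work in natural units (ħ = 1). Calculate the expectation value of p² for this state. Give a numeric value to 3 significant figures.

9.60

p² Ψ = −ħ² d²Ψ/dx²; ⟨p²⟩ = −ħ² ∫ Ψ*·Ψ'' dx / ∫|Ψ|² dx.
Expand each integrand as polynomial × e^(−2αx²) and use ∫x^(2j)·e^(−2αx²) dx = (2j−1)!!/(4α)^j · √(π/(2α)), odd powers → 0; here √(π/(2α)) = 0.70062. Differentiate with the product rule, d/dx e^(−αx²) = −2αx·e^(−αx²).
State is unnormalized: ∫|Ψ|² dx = 0.054736, and ∫Ψ*·(−ħ² Ψ'') dx = 0.52547, so ⟨p²⟩ = 0.52547 / 0.054736.
⟨p²⟩ = 9.6000.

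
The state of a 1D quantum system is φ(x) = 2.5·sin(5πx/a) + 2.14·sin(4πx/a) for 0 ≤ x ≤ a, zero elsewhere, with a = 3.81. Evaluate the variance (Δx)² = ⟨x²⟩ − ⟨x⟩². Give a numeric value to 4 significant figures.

0.6056

Compute ⟨x⟩ and ⟨x²⟩ separately, then (Δx)² = ⟨x²⟩ − ⟨x⟩².
On 0 ≤ x ≤ a (j ≠ l): ∫sin²(jπx/a) dx = a/2, ∫sin(jπx/a)·sin(lπx/a) dx = 0; diagonal moments ∫x·sin²(jπx/a) dx = a²/4, ∫x²·sin²(jπx/a) dx = a³·(1/6 − 1/(4j²π²)); cross terms ∫x·sin(jπx/a)·sin(lπx/a) dx = 0 for j + l even and −4jla²/(π²(j² − l²)²) for j + l odd, ∫x²·sin(jπx/a)·sin(lπx/a) dx = (−1)^(j+l)·4jla³/(π²(j² − l²)²); higher powers the same way via product-to-sum and parts.
Normalization: ∫|φ|² dx = 20.630.
⟨x⟩ = 1.1516 and ⟨x²⟩ = 1.9318.
(Δx)² = 1.9318 − (1.1516)² = 0.60564.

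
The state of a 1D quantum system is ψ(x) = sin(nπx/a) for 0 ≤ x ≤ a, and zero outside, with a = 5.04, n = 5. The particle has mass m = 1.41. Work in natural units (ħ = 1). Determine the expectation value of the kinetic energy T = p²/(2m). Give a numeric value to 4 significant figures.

T = −(ħ²/2m) d²/dx², so ⟨T⟩ = −(ħ²/2m) ∫ ψ*·ψ'' dx / ∫|ψ|² dx; with m = 1.41.
d/dx sin(nπx/a) = (nπ/a)·cos(nπx/a) and d²/dx² sin(nπx/a) = −(nπ/a)²·sin(nπx/a); on 0 ≤ x ≤ a, ∫sin²(nπx/a) dx = a/2 and ∫sin(nπx/a)·cos(nπx/a) dx = 0.
State is unnormalized: ∫|ψ|² dx = 2.5200, and ∫ψ*·(−ħ²/2m · ψ'') dx = 8.6802, so ⟨T⟩ = 8.6802 / 2.5200.
⟨T⟩ = 3.4445.

3.445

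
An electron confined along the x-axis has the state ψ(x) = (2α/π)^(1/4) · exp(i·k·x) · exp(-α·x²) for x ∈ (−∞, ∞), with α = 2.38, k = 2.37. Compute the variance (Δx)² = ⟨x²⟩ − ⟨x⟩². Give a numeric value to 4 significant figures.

0.1050

Compute ⟨x⟩ and ⟨x²⟩ separately, then (Δx)² = ⟨x²⟩ − ⟨x⟩².
Gaussian moments: ∫x^(2j)·e^(−2αx²) dx = (2j−1)!!/(4α)^j · √(π/(2α)), odd powers integrate to 0; here √(π/(2α)) = 0.81240.
⟨x⟩ = 0.0000 and ⟨x²⟩ = 0.10504.
(Δx)² = 0.10504 − (0.0000)² = 0.10504.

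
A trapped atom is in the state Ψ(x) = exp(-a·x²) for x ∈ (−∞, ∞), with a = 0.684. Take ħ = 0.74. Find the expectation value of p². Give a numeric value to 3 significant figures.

0.375

p² Ψ = −ħ² d²Ψ/dx²; ⟨p²⟩ = −ħ² ∫ Ψ*·Ψ'' dx / ∫|Ψ|² dx.
Gaussian moments: ∫x^(2j)·e^(−2ax²) dx = (2j−1)!!/(4a)^j · √(π/(2a)), odd powers integrate to 0; here √(π/(2a)) = 1.5154. Derivatives: d/dx e^(−ax²) = −2ax·e^(−ax²), d²/dx² e^(−ax²) = (4a²x² − 2a)·e^(−ax²).
State is unnormalized: ∫|Ψ|² dx = 1.5154, and ∫Ψ*·(−ħ² Ψ'') dx = 0.56761, so ⟨p²⟩ = 0.56761 / 1.5154.
⟨p²⟩ = 0.37456.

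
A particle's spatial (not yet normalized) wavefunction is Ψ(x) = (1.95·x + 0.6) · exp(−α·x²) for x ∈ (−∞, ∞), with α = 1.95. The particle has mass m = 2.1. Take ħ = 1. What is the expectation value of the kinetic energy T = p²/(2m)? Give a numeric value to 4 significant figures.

0.9984

T = −(ħ²/2m) d²/dx², so ⟨T⟩ = −(ħ²/2m) ∫ Ψ*·Ψ'' dx / ∫|Ψ|² dx; with m = 2.1.
Expand each integrand as polynomial × e^(−2αx²) and use ∫x^(2j)·e^(−2αx²) dx = (2j−1)!!/(4α)^j · √(π/(2α)), odd powers → 0; here √(π/(2α)) = 0.89752. Differentiate with the product rule, d/dx e^(−αx²) = −2αx·e^(−αx²).
State is unnormalized: ∫|Ψ|² dx = 0.76065, and ∫Ψ*·(−ħ²/2m · Ψ'') dx = 0.75944, so ⟨T⟩ = 0.75944 / 0.76065.
⟨T⟩ = 0.99842.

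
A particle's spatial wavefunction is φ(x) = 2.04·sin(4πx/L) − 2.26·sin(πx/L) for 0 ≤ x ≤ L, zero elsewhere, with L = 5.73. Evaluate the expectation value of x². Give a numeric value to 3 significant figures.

10.5

⟨x²⟩ = ∫ x²·|φ|² dx / ∫|φ|² dx (integrals over the domain).
On 0 ≤ x ≤ L (j ≠ l): ∫sin²(jπx/L) dx = L/2, ∫sin(jπx/L)·sin(lπx/L) dx = 0; diagonal moments ∫x·sin²(jπx/L) dx = L²/4, ∫x²·sin²(jπx/L) dx = L³·(1/6 − 1/(4j²π²)); cross terms ∫x·sin(jπx/L)·sin(lπx/L) dx = 0 for j + l even and −4jlL²/(π²(j² − l²)²) for j + l odd, ∫x²·sin(jπx/L)·sin(lπx/L) dx = (−1)^(j+l)·4jlL³/(π²(j² − l²)²); higher powers the same way via product-to-sum and parts.
State is unnormalized: ∫|φ|² dx = 26.556, and ∫φ*·x²·φ dx = 277.56, so ⟨x²⟩ = 277.56 / 26.556.
⟨x²⟩ = 10.452.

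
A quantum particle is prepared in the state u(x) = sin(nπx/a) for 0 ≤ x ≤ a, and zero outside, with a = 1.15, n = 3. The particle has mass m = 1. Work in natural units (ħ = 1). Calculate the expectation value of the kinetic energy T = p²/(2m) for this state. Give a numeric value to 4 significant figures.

T = −(ħ²/2m) d²/dx², so ⟨T⟩ = −(ħ²/2m) ∫ u*·u'' dx / ∫|u|² dx; with m = 1.
d/dx sin(nπx/a) = (nπ/a)·cos(nπx/a) and d²/dx² sin(nπx/a) = −(nπ/a)²·sin(nπx/a); on 0 ≤ x ≤ a, ∫sin²(nπx/a) dx = a/2 and ∫sin(nπx/a)·cos(nπx/a) dx = 0.
State is unnormalized: ∫|u|² dx = 0.57500, and ∫u*·(−ħ²/2m · u'') dx = 19.310, so ⟨T⟩ = 19.310 / 0.57500.
⟨T⟩ = 33.583.

33.58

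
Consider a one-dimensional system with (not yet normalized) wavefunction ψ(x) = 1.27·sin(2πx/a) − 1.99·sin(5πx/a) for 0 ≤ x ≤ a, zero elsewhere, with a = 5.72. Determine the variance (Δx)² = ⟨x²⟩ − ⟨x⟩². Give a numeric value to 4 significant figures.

2.550

Compute ⟨x⟩ and ⟨x²⟩ separately, then (Δx)² = ⟨x²⟩ − ⟨x⟩².
On 0 ≤ x ≤ a (j ≠ l): ∫sin²(jπx/a) dx = a/2, ∫sin(jπx/a)·sin(lπx/a) dx = 0; diagonal moments ∫x·sin²(jπx/a) dx = a²/4, ∫x²·sin²(jπx/a) dx = a³·(1/6 − 1/(4j²π²)); cross terms ∫x·sin(jπx/a)·sin(lπx/a) dx = 0 for j + l even and −4jla²/(π²(j² − l²)²) for j + l odd, ∫x²·sin(jπx/a)·sin(lπx/a) dx = (−1)^(j+l)·4jla³/(π²(j² − l²)²); higher powers the same way via product-to-sum and parts.
Normalization: ∫|ψ|² dx = 15.939.
⟨x⟩ = 2.9554 and ⟨x²⟩ = 11.285.
(Δx)² = 11.285 − (2.9554)² = 2.5504.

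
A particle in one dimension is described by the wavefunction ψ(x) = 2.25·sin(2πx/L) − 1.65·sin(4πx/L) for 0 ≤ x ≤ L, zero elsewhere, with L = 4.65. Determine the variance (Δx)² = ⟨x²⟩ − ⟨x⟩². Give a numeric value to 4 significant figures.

0.6712

Compute ⟨x⟩ and ⟨x²⟩ separately, then (Δx)² = ⟨x²⟩ − ⟨x⟩².
On 0 ≤ x ≤ L (j ≠ l): ∫sin²(jπx/L) dx = L/2, ∫sin(jπx/L)·sin(lπx/L) dx = 0; diagonal moments ∫x·sin²(jπx/L) dx = L²/4, ∫x²·sin²(jπx/L) dx = L³·(1/6 − 1/(4j²π²)); cross terms ∫x·sin(jπx/L)·sin(lπx/L) dx = 0 for j + l even and −4jlL²/(π²(j² − l²)²) for j + l odd, ∫x²·sin(jπx/L)·sin(lπx/L) dx = (−1)^(j+l)·4jlL³/(π²(j² − l²)²); higher powers the same way via product-to-sum and parts.
Normalization: ∫|ψ|² dx = 18.100.
⟨x⟩ = 2.3250 and ⟨x²⟩ = 6.0768.
(Δx)² = 6.0768 − (2.3250)² = 0.67118.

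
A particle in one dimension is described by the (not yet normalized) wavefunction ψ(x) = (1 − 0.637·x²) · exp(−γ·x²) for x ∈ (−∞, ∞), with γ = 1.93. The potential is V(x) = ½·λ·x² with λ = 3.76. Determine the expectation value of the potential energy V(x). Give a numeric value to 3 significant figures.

0.173

⟨V⟩ = ∫ V(x)·|ψ|² dx / ∫|ψ|² dx.
Expand each integrand as polynomial × e^(−2γx²) and use ∫x^(2j)·e^(−2γx²) dx = (2j−1)!!/(4γ)^j · √(π/(2γ)), odd powers → 0; here √(π/(2γ)) = 0.90216.
State is unnormalized: ∫|ψ|² dx = 0.77170, and ∫ψ*·V(x)·ψ dx = 0.13337, so ⟨V⟩ = 0.13337 / 0.77170.
⟨V⟩ = 0.17282.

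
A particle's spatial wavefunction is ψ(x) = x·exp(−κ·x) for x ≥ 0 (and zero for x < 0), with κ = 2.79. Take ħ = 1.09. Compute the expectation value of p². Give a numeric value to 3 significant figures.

p² ψ = −ħ² d²ψ/dx²; ⟨p²⟩ = −ħ² ∫ ψ*·ψ'' dx / ∫|ψ|² dx.
Differentiate x·exp(−κ·x) with the product rule; every integrand then reduces to terms xʲ·e^(−2κx) on [0, ∞), with ∫₀^∞ xʲ·e^(−2κx) dx = j!/(2κ)^(j+1).
State is unnormalized: ∫|ψ|² dx = 0.011511, and ∫ψ*·(−ħ² ψ'') dx = 0.10646, so ⟨p²⟩ = 0.10646 / 0.011511.
⟨p²⟩ = 9.2483.

9.25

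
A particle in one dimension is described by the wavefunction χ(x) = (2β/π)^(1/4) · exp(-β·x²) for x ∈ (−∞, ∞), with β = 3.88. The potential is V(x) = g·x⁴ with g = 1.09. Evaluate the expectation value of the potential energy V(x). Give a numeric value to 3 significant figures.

⟨V⟩ = ∫ V(x)·|χ|² dx.
Gaussian moments: ∫x^(2j)·e^(−2βx²) dx = (2j−1)!!/(4β)^j · √(π/(2β)), odd powers integrate to 0; here √(π/(2β)) = 0.63627.
⟨V⟩ = 0.013576.

0.0136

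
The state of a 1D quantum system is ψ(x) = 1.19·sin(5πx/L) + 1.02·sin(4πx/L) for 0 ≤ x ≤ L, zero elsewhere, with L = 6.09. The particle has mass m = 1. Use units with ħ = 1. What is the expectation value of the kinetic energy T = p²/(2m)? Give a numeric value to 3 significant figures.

2.82

T = −(ħ²/2m) d²/dx², so ⟨T⟩ = −(ħ²/2m) ∫ ψ*·ψ'' dx / ∫|ψ|² dx; with m = 1.
d²/dx² sin(jπx/L) = −(jπ/L)²·sin(jπx/L); on 0 ≤ x ≤ L, ∫sin²(jπx/L) dx = L/2 and ∫sin(jπx/L)·sin(lπx/L) dx = 0 for j ≠ l, so only diagonal terms survive in ∫|ψ|² and ∫ψ·ψ″; ∫ψ·ψ′ dx = [ψ²/2] between the walls = 0.
State is unnormalized: ∫|ψ|² dx = 7.4800, and ∫ψ*·(−ħ²/2m · ψ'') dx = 21.088, so ⟨T⟩ = 21.088 / 7.4800.
⟨T⟩ = 2.8192.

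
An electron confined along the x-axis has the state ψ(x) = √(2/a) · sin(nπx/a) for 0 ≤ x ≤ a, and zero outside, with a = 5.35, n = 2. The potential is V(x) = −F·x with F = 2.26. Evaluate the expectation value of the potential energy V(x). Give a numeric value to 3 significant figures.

-6.05

⟨V⟩ = ∫ V(x)·|ψ|² dx.
With sin²θ = (1 − cos2θ)/2 on 0 ≤ x ≤ a: ∫sin²(nπx/a) dx = a/2, ∫x·sin²(nπx/a) dx = a²/4, ∫x²·sin²(nπx/a) dx = a³·(1/6 − 1/(4n²π²)); higher powers xᵏ the same way, integrating xᵏ·cos(2nπx/a) by parts.
⟨V⟩ = -6.0455.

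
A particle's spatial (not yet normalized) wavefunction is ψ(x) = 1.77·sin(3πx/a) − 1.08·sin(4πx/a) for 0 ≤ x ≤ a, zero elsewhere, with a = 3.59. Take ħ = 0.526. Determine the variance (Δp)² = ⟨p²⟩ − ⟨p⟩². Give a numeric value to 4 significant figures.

2.309

Compute ⟨p⟩ and ⟨p²⟩ separately; (Δp)² = ⟨p²⟩ − ⟨p⟩².
d²/dx² sin(jπx/a) = −(jπ/a)²·sin(jπx/a); on 0 ≤ x ≤ a, ∫sin²(jπx/a) dx = a/2 and ∫sin(jπx/a)·sin(lπx/a) dx = 0 for j ≠ l, so only diagonal terms survive in ∫|ψ|² and ∫ψ·ψ″; ∫ψ·ψ′ dx = [ψ²/2] between the walls = 0.
Normalization: ∫|ψ|² dx = 7.7172.
⟨p⟩ = 0.0000 and ⟨p²⟩ = 2.3093.
(Δp)² = 2.3093 − (0.0000)² = 2.3093.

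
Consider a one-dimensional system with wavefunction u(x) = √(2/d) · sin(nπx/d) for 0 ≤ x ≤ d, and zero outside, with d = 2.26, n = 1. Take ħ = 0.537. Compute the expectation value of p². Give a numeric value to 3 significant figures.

0.557

p² u = −ħ² d²u/dx²; ⟨p²⟩ = −ħ² ∫ u*·u'' dx.
d/dx sin(nπx/d) = (nπ/d)·cos(nπx/d) and d²/dx² sin(nπx/d) = −(nπ/d)²·sin(nπx/d); on 0 ≤ x ≤ d, ∫sin²(nπx/d) dx = d/2 and ∫sin(nπx/d)·cos(nπx/d) dx = 0.
⟨p²⟩ = 0.55723.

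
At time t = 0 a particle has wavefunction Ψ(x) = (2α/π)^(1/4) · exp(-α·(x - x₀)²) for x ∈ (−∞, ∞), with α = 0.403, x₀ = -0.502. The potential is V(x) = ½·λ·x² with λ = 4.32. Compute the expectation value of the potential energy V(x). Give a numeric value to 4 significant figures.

1.884

⟨V⟩ = ∫ V(x)·|Ψ|² dx.
Gaussian moments (u = x − x₀): ∫u^(2j)·e^(−2αu²) du = (2j−1)!!/(4α)^j · √(π/(2α)), odd powers integrate to 0; here √(π/(2α)) = 1.9743.
⟨V⟩ = 1.8843.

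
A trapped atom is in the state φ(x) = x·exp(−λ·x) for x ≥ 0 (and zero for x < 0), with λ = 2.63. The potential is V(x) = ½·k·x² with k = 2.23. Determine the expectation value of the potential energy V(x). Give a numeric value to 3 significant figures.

⟨V⟩ = ∫ V(x)·|φ|² dx / ∫|φ|² dx.
Every integrand reduces to terms xʲ·e^(−2λx) on [0, ∞); use ∫₀^∞ xʲ·e^(−2λx) dx = j!/(2λ)^(j+1).
State is unnormalized: ∫|φ|² dx = 0.013743, and ∫φ*·V(x)·φ dx = 0.0066460, so ⟨V⟩ = 0.0066460 / 0.013743.
⟨V⟩ = 0.48360.

0.484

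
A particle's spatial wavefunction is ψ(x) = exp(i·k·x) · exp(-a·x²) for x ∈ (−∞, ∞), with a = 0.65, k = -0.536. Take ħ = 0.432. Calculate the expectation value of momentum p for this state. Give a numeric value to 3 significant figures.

-0.232

p ψ = −iħ dψ/dx; then ⟨p⟩ = ∫ ψ*·(pψ) dx / ∫|ψ|² dx.
Gaussian moments: ∫x^(2j)·e^(−2ax²) dx = (2j−1)!!/(4a)^j · √(π/(2a)), odd powers integrate to 0; here √(π/(2a)) = 1.5545. Derivatives: ψ′ = (ik − 2ax)·ψ, ψ″ = ((ik − 2ax)² − 2a)·ψ; the odd-in-x pieces drop out.
State is unnormalized: ∫|ψ|² dx = 1.5545, and ∫ψ*·(−iħ ψ') dx = -0.35996, so ⟨p⟩ = -0.35996 / 1.5545.
⟨p⟩ = -0.23155.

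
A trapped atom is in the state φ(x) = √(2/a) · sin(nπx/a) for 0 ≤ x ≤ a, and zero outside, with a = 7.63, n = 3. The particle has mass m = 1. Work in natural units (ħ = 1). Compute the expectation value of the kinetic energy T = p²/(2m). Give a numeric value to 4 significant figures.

0.7629

T = −(ħ²/2m) d²/dx², so ⟨T⟩ = −(ħ²/2m) ∫ φ*·φ'' dx; with m = 1.
d/dx sin(nπx/a) = (nπ/a)·cos(nπx/a) and d²/dx² sin(nπx/a) = −(nπ/a)²·sin(nπx/a); on 0 ≤ x ≤ a, ∫sin²(nπx/a) dx = a/2 and ∫sin(nπx/a)·cos(nπx/a) dx = 0.
⟨T⟩ = 0.76289.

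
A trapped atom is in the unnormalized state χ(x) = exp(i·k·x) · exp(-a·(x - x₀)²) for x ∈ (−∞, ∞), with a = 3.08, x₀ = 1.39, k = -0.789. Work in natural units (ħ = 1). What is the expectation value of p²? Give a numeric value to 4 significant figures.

3.703

p² χ = −ħ² d²χ/dx²; ⟨p²⟩ = −ħ² ∫ χ*·χ'' dx / ∫|χ|² dx.
Gaussian moments (u = x − x₀): ∫u^(2j)·e^(−2au²) du = (2j−1)!!/(4a)^j · √(π/(2a)), odd powers integrate to 0; here √(π/(2a)) = 0.71414. Derivatives: χ′ = (ik − 2au)·χ, χ″ = ((ik − 2au)² − 2a)·χ; the odd-in-u pieces drop out.
State is unnormalized: ∫|χ|² dx = 0.71414, and ∫χ*·(−ħ² χ'') dx = 2.6441, so ⟨p²⟩ = 2.6441 / 0.71414.
⟨p²⟩ = 3.7025.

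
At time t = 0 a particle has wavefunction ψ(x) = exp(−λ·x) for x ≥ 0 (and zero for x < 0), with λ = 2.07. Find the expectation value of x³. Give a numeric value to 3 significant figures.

0.0846

⟨x³⟩ = ∫ x³·|ψ|² dx / ∫|ψ|² dx (integrals over the domain).
Every integrand reduces to terms xʲ·e^(−2λx) on [0, ∞); use ∫₀^∞ xʲ·e^(−2λx) dx = j!/(2λ)^(j+1).
State is unnormalized: ∫|ψ|² dx = 0.24155, and ∫ψ*·x³·ψ dx = 0.020424, so ⟨x³⟩ = 0.020424 / 0.24155.
⟨x³⟩ = 0.084557.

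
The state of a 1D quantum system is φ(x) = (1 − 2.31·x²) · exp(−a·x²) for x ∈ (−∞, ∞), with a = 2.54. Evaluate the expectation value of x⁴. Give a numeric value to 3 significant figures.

0.0222

⟨x⁴⟩ = ∫ x⁴·|φ|² dx / ∫|φ|² dx (integrals over the domain).
Expand each integrand as polynomial × e^(−2ax²) and use ∫x^(2j)·e^(−2ax²) dx = (2j−1)!!/(4a)^j · √(π/(2a)), odd powers → 0; here √(π/(2a)) = 0.78640.
State is unnormalized: ∫|φ|² dx = 0.55076, and ∫φ*·x⁴·φ dx = 0.012242, so ⟨x⁴⟩ = 0.012242 / 0.55076.
⟨x⁴⟩ = 0.022228.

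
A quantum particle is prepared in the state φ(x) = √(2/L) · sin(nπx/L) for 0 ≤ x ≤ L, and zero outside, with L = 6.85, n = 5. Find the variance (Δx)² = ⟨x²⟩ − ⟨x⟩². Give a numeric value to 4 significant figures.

Compute ⟨x⟩ and ⟨x²⟩ separately, then (Δx)² = ⟨x²⟩ − ⟨x⟩².
With sin²θ = (1 − cos2θ)/2 on 0 ≤ x ≤ L: ∫sin²(nπx/L) dx = L/2, ∫x·sin²(nπx/L) dx = L²/4, ∫x²·sin²(nπx/L) dx = L³·(1/6 − 1/(4n²π²)); higher powers xᵏ the same way, integrating xᵏ·cos(2nπx/L) by parts.
⟨x⟩ = 3.4250 and ⟨x²⟩ = 15.546.
(Δx)² = 15.546 − (3.4250)² = 3.8151.

3.815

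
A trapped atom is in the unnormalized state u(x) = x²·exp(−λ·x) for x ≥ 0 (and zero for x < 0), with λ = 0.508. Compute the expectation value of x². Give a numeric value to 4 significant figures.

29.06

⟨x²⟩ = ∫ x²·|u|² dx / ∫|u|² dx (integrals over the domain).
Every integrand reduces to terms xʲ·e^(−2λx) on [0, ∞); use ∫₀^∞ xʲ·e^(−2λx) dx = j!/(2λ)^(j+1).
State is unnormalized: ∫|u|² dx = 22.169, and ∫u*·x²·u dx = 644.28, so ⟨x²⟩ = 644.28 / 22.169.
⟨x²⟩ = 29.063.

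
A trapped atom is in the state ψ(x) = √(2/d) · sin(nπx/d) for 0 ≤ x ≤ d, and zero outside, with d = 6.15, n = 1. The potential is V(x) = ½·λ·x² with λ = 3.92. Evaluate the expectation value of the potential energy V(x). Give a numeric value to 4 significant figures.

⟨V⟩ = ∫ V(x)·|ψ|² dx.
With sin²θ = (1 − cos2θ)/2 on 0 ≤ x ≤ d: ∫sin²(nπx/d) dx = d/2, ∫x·sin²(nπx/d) dx = d²/4, ∫x²·sin²(nπx/d) dx = d³·(1/6 − 1/(4n²π²)); higher powers xᵏ the same way, integrating xᵏ·cos(2nπx/d) by parts.
⟨V⟩ = 20.955.

20.96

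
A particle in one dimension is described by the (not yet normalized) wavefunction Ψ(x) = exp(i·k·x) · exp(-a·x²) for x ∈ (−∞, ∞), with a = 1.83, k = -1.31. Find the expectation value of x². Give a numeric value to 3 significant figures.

⟨x²⟩ = ∫ x²·|Ψ|² dx / ∫|Ψ|² dx (integrals over the domain).
Gaussian moments: ∫x^(2j)·e^(−2ax²) dx = (2j−1)!!/(4a)^j · √(π/(2a)), odd powers integrate to 0; here √(π/(2a)) = 0.92648.
State is unnormalized: ∫|Ψ|² dx = 0.92648, and ∫Ψ*·x²·Ψ dx = 0.12657, so ⟨x²⟩ = 0.12657 / 0.92648.
⟨x²⟩ = 0.13661.

0.137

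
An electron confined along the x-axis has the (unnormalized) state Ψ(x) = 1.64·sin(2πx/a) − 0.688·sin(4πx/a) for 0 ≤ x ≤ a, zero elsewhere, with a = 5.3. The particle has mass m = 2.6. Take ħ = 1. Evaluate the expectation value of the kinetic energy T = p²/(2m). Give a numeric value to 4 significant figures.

0.3916

T = −(ħ²/2m) d²/dx², so ⟨T⟩ = −(ħ²/2m) ∫ Ψ*·Ψ'' dx / ∫|Ψ|² dx; with m = 2.6.
d²/dx² sin(jπx/a) = −(jπ/a)²·sin(jπx/a); on 0 ≤ x ≤ a, ∫sin²(jπx/a) dx = a/2 and ∫sin(jπx/a)·sin(lπx/a) dx = 0 for j ≠ l, so only diagonal terms survive in ∫|Ψ|² and ∫Ψ·Ψ″; ∫Ψ·Ψ′ dx = [Ψ²/2] between the walls = 0.
State is unnormalized: ∫|Ψ|² dx = 8.3818, and ∫Ψ*·(−ħ²/2m · Ψ'') dx = 3.2824, so ⟨T⟩ = 3.2824 / 8.3818.
⟨T⟩ = 0.39162.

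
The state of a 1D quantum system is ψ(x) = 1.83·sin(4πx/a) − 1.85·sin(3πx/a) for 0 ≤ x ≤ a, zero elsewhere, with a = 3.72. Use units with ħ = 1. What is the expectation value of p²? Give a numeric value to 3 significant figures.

p² ψ = −ħ² d²ψ/dx²; ⟨p²⟩ = −ħ² ∫ ψ*·ψ'' dx / ∫|ψ|² dx.
d²/dx² sin(jπx/a) = −(jπ/a)²·sin(jπx/a); on 0 ≤ x ≤ a, ∫sin²(jπx/a) dx = a/2 and ∫sin(jπx/a)·sin(lπx/a) dx = 0 for j ≠ l, so only diagonal terms survive in ∫|ψ|² and ∫ψ·ψ″; ∫ψ·ψ′ dx = [ψ²/2] between the walls = 0.
State is unnormalized: ∫|ψ|² dx = 12.595, and ∫ψ*·(−ħ² ψ'') dx = 111.94, so ⟨p²⟩ = 111.94 / 12.595.
⟨p²⟩ = 8.8879.

8.89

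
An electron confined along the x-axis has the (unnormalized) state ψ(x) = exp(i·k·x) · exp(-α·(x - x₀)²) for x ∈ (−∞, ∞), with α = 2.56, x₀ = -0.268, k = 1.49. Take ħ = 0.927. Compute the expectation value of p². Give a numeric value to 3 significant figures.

4.11

p² ψ = −ħ² d²ψ/dx²; ⟨p²⟩ = −ħ² ∫ ψ*·ψ'' dx / ∫|ψ|² dx.
Gaussian moments (u = x − x₀): ∫u^(2j)·e^(−2αu²) du = (2j−1)!!/(4α)^j · √(π/(2α)), odd powers integrate to 0; here √(π/(2α)) = 0.78332. Derivatives: ψ′ = (ik − 2αu)·ψ, ψ″ = ((ik − 2αu)² − 2α)·ψ; the odd-in-u pieces drop out.
State is unnormalized: ∫|ψ|² dx = 0.78332, and ∫ψ*·(−ħ² ψ'') dx = 3.2176, so ⟨p²⟩ = 3.2176 / 0.78332.
⟨p²⟩ = 4.1077.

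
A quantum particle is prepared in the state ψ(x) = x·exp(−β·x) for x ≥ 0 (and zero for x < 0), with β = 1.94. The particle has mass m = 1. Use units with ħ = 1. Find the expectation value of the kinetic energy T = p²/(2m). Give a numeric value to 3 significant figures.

1.88

T = −(ħ²/2m) d²/dx², so ⟨T⟩ = −(ħ²/2m) ∫ ψ*·ψ'' dx / ∫|ψ|² dx; with m = 1.
Differentiate x·exp(−β·x) with the product rule; every integrand then reduces to terms xʲ·e^(−2βx) on [0, ∞), with ∫₀^∞ xʲ·e^(−2βx) dx = j!/(2β)^(j+1).
State is unnormalized: ∫|ψ|² dx = 0.034240, and ∫ψ*·(−ħ²/2m · ψ'') dx = 0.064433, so ⟨T⟩ = 0.064433 / 0.034240.
⟨T⟩ = 1.8818.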